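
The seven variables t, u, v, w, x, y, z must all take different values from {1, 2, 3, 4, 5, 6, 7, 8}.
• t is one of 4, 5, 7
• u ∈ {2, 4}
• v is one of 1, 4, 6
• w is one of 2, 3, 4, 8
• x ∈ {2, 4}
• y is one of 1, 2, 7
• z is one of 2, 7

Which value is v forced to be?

6

The 2 variables u and x are confined to {2, 4}, which locks those values in; drop them from t, v, w, y, z.
z's domain is down to {7}, so z = 7. Strike 7 from t, y.
t must be 5 (only option left).
y must be 1 (only option left). So v can't be 1.
So v = 6.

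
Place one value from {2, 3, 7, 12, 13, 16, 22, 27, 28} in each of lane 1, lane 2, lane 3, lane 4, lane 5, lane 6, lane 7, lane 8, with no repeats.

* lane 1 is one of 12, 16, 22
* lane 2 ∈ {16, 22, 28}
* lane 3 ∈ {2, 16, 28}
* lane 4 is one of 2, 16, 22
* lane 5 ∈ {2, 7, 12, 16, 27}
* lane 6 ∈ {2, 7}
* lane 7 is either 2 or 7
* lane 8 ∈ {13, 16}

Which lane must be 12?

lane 1

The 8 variables together cover exactly {2, 7, 12, 13, 16, 22, 27, 28} — 8 values for 8 variables — and 13 appears only in lane 8's list, so lane 8 = 13.
Among the 7 still-open variables, 27 fits only lane 5 (and all 7 values in {2, 7, 12, 16, 22, 27, 28} must be used), so lane 5 = 27.
The 6 still-open variables draw from only 6 values {2, 7, 12, 16, 22, 28}, so each is used; only lane 1 can be 12, hence lane 1 = 12.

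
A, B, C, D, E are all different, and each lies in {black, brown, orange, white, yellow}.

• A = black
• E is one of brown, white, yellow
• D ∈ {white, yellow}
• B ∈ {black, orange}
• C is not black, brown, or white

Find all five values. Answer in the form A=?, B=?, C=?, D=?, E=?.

A=black, B=orange, C=yellow, D=white, E=brown

A has just one choice, so A = black. Strike black from B.
That leaves B = orange. So C can't be orange.
C's domain is down to {yellow}, so C = yellow. Strike yellow from D, E.
D must be white (only option left). So E can't be white.
E's domain is down to {brown}, so E = brown.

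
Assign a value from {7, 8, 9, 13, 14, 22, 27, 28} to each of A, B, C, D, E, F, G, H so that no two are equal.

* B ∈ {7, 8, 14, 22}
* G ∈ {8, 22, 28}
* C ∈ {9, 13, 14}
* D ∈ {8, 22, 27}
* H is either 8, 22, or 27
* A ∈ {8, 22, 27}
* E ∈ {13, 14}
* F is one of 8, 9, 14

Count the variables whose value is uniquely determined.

The 8 variables together cover exactly {7, 8, 9, 13, 14, 22, 27, 28} — 8 values for 8 variables — and 7 appears only in B's list, so B = 7.
The 7 still-open variables draw from only 7 values {8, 9, 13, 14, 22, 27, 28}, so each is used; only G can be 28, hence G = 28.
The 3 variables A, D, H are confined to {8, 22, 27}, which locks those values in; drop them from F.
Determined: B=7, G=28. The other variables each still have more than one consistent value. That makes 2.

2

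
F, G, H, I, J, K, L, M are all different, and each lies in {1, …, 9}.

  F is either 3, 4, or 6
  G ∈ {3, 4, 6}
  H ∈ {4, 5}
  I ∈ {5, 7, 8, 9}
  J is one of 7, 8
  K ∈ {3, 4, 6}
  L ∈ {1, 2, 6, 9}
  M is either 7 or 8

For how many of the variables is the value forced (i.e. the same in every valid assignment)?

2

J and M share exactly the 2 values {7, 8}; by pigeonhole those values go to them, so strike 7, 8 from I.
F, G, K share exactly the 3 values {3, 4, 6}; by pigeonhole those values go to them, so strike 3, 4, 6 from H, L.
H's domain is down to {5}, so H = 5. Strike 5 from I.
That leaves I = 9. Eliminate 9 elsewhere: L.
Determined: H=5, I=9. The other variables each still have more than one consistent value. That makes 2.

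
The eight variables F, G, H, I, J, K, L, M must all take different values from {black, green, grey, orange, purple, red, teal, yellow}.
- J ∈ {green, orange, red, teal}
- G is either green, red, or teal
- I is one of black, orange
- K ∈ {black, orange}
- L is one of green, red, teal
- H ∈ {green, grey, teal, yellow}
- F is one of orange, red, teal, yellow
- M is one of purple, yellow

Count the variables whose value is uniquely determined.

The 8 variables draw from only 8 values {black, green, grey, orange, purple, red, teal, yellow}, so each is used; only H can be grey, hence H = grey.
Among the 7 still-open variables, purple fits only M (and all 7 values in {black, green, orange, purple, red, teal, yellow} must be used), so M = purple.
Among the 6 still-open variables, yellow fits only F (and all 6 values in {black, green, orange, red, teal, yellow} must be used), so F = yellow.
I and K share exactly the 2 values {black, orange}; by pigeonhole those values go to them, so strike black, orange from J.
Determined: F=yellow, H=grey, M=purple. The other variables each still have more than one consistent value. That makes 3.

3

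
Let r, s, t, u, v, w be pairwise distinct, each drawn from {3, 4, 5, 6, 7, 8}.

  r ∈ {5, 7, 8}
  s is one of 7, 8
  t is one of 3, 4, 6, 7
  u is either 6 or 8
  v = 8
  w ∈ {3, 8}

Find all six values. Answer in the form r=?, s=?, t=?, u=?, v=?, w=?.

v has just one choice, so v = 8. Remove 8 from r, s, u, w.
w's domain is down to {3}, so w = 3. So t can't be 3.
s's domain is down to {7}, so s = 7. Eliminate 7 elsewhere: r, t.
u has just one choice, so u = 6. Remove 6 from t.
That leaves r = 5.
That leaves t = 4.

r=5, s=7, t=4, u=6, v=8, w=3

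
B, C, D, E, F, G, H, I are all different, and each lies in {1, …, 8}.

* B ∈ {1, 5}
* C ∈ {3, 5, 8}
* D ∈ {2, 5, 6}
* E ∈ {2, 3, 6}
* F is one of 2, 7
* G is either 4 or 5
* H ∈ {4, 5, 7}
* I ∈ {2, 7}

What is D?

6

The 8 variables together cover exactly {1, 2, 3, 4, 5, 6, 7, 8} — 8 values for 8 variables — and 1 appears only in B's list, so B = 1.
Among the 7 still-open variables, 8 fits only C (and all 7 values in {2, 3, 4, 5, 6, 7, 8} must be used), so C = 8.
The 6 still-open variables together cover exactly {2, 3, 4, 5, 6, 7} — 6 values for 6 variables — and 3 appears only in E's list, so E = 3.
The 5 still-open variables together cover exactly {2, 4, 5, 6, 7} — 5 values for 5 variables — and 6 appears only in D's list, so D = 6.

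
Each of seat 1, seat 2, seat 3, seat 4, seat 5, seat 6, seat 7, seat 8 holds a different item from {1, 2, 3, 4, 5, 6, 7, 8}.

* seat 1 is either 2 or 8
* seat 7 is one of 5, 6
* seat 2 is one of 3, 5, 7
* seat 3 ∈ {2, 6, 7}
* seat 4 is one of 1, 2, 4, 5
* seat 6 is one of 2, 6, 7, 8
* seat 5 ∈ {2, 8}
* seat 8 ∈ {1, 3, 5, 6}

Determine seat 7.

5

The 8 variables draw from only 8 values {1, 2, 3, 4, 5, 6, 7, 8}, so each is used; only seat 4 can be 4, hence seat 4 = 4.
Among the 7 still-open variables, 1 fits only seat 8 (and all 7 values in {1, 2, 3, 5, 6, 7, 8} must be used), so seat 8 = 1.
The 6 still-open variables together cover exactly {2, 3, 5, 6, 7, 8} — 6 values for 6 variables — and 3 appears only in seat 2's list, so seat 2 = 3.
The 5 still-open variables draw from only 5 values {2, 5, 6, 7, 8}, so each is used; only seat 7 can be 5, hence seat 7 = 5.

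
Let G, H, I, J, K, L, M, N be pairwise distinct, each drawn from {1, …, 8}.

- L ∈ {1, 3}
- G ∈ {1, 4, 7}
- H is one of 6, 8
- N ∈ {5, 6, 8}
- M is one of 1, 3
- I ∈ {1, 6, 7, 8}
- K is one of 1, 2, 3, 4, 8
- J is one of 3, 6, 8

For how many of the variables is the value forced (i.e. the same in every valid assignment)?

4

The 8 variables draw from only 8 values {1, 2, 3, 4, 5, 6, 7, 8}, so each is used; only K can be 2, hence K = 2.
The 7 still-open variables draw from only 7 values {1, 3, 4, 5, 6, 7, 8}, so each is used; only G can be 4, hence G = 4.
Among the 6 still-open variables, 5 fits only N (and all 6 values in {1, 3, 5, 6, 7, 8} must be used), so N = 5.
The 5 still-open variables draw from only 5 values {1, 3, 6, 7, 8}, so each is used; only I can be 7, hence I = 7.
The 2 variables L and M are confined to {1, 3}, which locks those values in; drop them from J.
Determined: G=4, I=7, K=2, N=5. The other variables each still have more than one consistent value. That makes 4.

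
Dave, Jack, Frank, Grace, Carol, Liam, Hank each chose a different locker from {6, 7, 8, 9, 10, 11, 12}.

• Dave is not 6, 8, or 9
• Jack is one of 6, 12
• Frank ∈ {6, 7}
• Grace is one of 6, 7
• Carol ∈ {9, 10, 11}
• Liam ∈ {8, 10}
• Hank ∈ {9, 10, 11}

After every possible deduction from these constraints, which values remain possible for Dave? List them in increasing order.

The 7 variables together cover exactly {6, 7, 8, 9, 10, 11, 12} — 7 values for 7 variables — and 8 appears only in Liam's list, so Liam = 8.
Frank and Grace between them cover only {6, 7} — a naked pair. Remove those values from Dave, Jack.
Jack must be 12 (only option left). Eliminate 12 elsewhere: Dave.
No further eliminations apply; Dave can still be any of 10, 11.

10, 11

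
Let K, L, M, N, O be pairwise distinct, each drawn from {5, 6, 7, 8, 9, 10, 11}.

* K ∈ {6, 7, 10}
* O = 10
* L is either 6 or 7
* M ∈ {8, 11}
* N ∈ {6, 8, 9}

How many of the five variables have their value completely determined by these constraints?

O has just one choice, so O = 10. Strike 10 from K.
The 2 variables K and L are confined to {6, 7}, which locks those values in; drop them from N.
Determined: O=10. The other variables each still have more than one consistent value. That makes 1.

1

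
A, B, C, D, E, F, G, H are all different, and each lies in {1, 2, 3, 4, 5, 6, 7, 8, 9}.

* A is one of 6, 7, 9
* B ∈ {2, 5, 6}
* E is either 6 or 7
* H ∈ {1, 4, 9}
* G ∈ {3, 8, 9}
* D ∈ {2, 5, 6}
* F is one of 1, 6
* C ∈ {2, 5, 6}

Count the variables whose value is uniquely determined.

4

The 3 variables B, C, D are confined to {2, 5, 6}, which locks those values in; drop them from A, E, F.
That leaves E = 7. Strike 7 from A.
F must be 1 (only option left). So H can't be 1.
A's domain is down to {9}, so A = 9. So G, H can't be 9.
That leaves H = 4.
Determined: A=9, E=7, F=1, H=4. The other variables each still have more than one consistent value. That makes 4.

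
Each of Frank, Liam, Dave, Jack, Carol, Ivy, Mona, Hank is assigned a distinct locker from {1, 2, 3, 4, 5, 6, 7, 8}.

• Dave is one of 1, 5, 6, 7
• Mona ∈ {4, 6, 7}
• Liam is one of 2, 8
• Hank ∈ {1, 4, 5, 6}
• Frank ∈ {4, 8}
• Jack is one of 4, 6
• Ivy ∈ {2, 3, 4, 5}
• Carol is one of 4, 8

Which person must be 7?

Mona

The 8 variables draw from only 8 values {1, 2, 3, 4, 5, 6, 7, 8}, so each is used; only Ivy can be 3, hence Ivy = 3.
The 7 still-open variables draw from only 7 values {1, 2, 4, 5, 6, 7, 8}, so each is used; only Liam can be 2, hence Liam = 2.
Frank and Carol between them cover only {4, 8} — a naked pair. Remove those values from Jack, Mona, Hank.
Jack must be 6 (only option left). Strike 6 from Dave, Mona, Hank.
So 7 goes to Mona.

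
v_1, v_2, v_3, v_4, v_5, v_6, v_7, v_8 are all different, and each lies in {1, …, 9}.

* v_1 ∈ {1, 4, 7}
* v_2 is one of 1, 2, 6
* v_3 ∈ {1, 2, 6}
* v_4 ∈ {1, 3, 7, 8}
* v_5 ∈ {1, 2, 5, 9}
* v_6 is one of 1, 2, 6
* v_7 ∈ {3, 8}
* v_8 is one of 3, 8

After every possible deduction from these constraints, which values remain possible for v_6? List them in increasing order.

1, 2, 6

The 2 variables v_7 and v_8 are confined to {3, 8}, which locks those values in; drop them from v_4.
The 3 variables v_2, v_3, v_6 are confined to {1, 2, 6}, which locks those values in; drop them from v_1, v_4, v_5.
v_4's domain is down to {7}, so v_4 = 7. Eliminate 7 elsewhere: v_1.
That leaves v_1 = 4.
No further eliminations apply; v_6 can still be any of 1, 2, 6.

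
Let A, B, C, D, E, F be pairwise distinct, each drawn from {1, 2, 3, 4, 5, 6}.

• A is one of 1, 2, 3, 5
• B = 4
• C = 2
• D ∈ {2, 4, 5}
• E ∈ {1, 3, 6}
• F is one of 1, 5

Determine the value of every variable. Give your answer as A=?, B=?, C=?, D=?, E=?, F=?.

B's domain is down to {4}, so B = 4. So D can't be 4.
C must be 2 (only option left). Strike 2 from A, D.
D's domain is down to {5}, so D = 5. Remove 5 from A, F.
F has just one choice, so F = 1. Strike 1 from A, E.
That leaves A = 3. Remove 3 from E.
That leaves E = 6.

A=3, B=4, C=2, D=5, E=6, F=1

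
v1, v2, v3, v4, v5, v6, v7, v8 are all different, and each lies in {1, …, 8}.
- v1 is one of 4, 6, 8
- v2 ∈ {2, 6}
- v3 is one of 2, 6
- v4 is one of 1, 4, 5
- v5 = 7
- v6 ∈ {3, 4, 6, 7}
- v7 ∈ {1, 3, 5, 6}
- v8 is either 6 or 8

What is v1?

v5 must be 7 (only option left). Strike 7 from v6.
v2 and v3 between them cover only {2, 6} — a naked pair. Remove those values from v1, v6, v7, v8.
v8 has just one choice, so v8 = 8. Strike 8 from v1.
So v1 = 4.

4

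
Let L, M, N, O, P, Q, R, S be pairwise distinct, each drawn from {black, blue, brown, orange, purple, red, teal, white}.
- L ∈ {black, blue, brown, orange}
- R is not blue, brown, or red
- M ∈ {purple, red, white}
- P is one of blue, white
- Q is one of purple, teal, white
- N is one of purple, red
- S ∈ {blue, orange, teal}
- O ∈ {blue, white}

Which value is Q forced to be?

Among the 8 variables, brown fits only L (and all 8 values in {black, blue, brown, orange, purple, red, teal, white} must be used), so L = brown.
Among the 7 still-open variables, black fits only R (and all 7 values in {black, blue, orange, purple, red, teal, white} must be used), so R = black.
The 6 still-open variables draw from only 6 values {blue, orange, purple, red, teal, white}, so each is used; only S can be orange, hence S = orange.
Among the 5 still-open variables, teal fits only Q (and all 5 values in {blue, purple, red, teal, white} must be used), so Q = teal.

teal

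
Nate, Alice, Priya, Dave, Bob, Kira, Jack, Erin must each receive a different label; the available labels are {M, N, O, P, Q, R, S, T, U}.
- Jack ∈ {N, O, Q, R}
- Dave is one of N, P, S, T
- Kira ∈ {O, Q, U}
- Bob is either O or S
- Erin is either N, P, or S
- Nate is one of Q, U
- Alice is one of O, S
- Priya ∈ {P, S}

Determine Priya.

P

The 8 variables together cover exactly {N, O, P, Q, R, S, T, U} — 8 values for 8 variables — and R appears only in Jack's list, so Jack = R.
The 7 still-open variables together cover exactly {N, O, P, Q, S, T, U} — 7 values for 7 variables — and T appears only in Dave's list, so Dave = T.
Among the 6 still-open variables, N fits only Erin (and all 6 values in {N, O, P, Q, S, U} must be used), so Erin = N.
The 5 still-open variables draw from only 5 values {O, P, Q, S, U}, so each is used; only Priya can be P, hence Priya = P.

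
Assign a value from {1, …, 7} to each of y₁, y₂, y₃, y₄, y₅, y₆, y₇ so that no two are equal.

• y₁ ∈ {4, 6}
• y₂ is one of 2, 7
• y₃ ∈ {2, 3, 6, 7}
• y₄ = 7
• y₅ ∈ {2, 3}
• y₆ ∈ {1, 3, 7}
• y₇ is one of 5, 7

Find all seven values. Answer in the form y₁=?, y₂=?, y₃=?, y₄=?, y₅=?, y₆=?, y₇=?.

y₁=4, y₂=2, y₃=6, y₄=7, y₅=3, y₆=1, y₇=5

y₄'s domain is down to {7}, so y₄ = 7. Remove 7 from y₂, y₃, y₆, y₇.
That leaves y₇ = 5.
y₂'s domain is down to {2}, so y₂ = 2. So y₃, y₅ can't be 2.
y₅ must be 3 (only option left). Eliminate 3 elsewhere: y₃, y₆.
y₆'s domain is down to {1}, so y₆ = 1.
y₃ must be 6 (only option left). Strike 6 from y₁.
y₁ must be 4 (only option left).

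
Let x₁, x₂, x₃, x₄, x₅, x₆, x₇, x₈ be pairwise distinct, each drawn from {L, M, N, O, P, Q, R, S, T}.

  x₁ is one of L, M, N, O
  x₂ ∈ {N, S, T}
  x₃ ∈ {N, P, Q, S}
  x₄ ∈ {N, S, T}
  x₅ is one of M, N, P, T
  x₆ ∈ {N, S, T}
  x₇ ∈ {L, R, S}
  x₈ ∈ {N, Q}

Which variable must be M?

x₂, x₄, x₆ share exactly the 3 values {N, S, T}; by pigeonhole those values go to them, so strike N, S, T from x₁, x₃, x₅, x₇, x₈.
x₈'s domain is down to {Q}, so x₈ = Q. So x₃ can't be Q.
That leaves x₃ = P. Eliminate P elsewhere: x₅.
So M goes to x₅.

x₅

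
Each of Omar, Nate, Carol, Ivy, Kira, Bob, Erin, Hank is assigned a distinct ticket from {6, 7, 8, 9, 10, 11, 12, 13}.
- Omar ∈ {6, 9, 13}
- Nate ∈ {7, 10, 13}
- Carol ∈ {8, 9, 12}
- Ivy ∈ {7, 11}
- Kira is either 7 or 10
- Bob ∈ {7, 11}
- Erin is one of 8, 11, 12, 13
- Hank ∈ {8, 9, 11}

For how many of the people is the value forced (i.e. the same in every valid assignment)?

3

The 8 variables draw from only 8 values {6, 7, 8, 9, 10, 11, 12, 13}, so each is used; only Omar can be 6, hence Omar = 6.
Ivy and Bob between them cover only {7, 11} — a naked pair. Remove those values from Nate, Kira, Erin, Hank.
Kira's domain is down to {10}, so Kira = 10. Remove 10 from Nate.
Nate has just one choice, so Nate = 13. So Erin can't be 13.
Determined: Omar=6, Nate=13, Kira=10. The other people each still have more than one consistent value. That makes 3.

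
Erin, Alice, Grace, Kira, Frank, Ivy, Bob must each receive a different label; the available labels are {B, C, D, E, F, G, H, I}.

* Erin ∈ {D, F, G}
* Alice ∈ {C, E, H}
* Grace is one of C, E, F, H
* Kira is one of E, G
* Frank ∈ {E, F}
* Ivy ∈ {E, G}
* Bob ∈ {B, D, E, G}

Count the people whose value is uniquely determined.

The 7 variables draw from only 7 values {B, C, D, E, F, G, H}, so each is used; only Bob can be B, hence Bob = B.
The 6 still-open variables draw from only 6 values {C, D, E, F, G, H}, so each is used; only Erin can be D, hence Erin = D.
Kira and Ivy share exactly the 2 values {E, G}; by pigeonhole those values go to them, so strike E, G from Alice, Grace, Frank.
Frank has just one choice, so Frank = F. Remove F from Grace.
Determined: Erin=D, Frank=F, Bob=B. The other people each still have more than one consistent value. That makes 3.

3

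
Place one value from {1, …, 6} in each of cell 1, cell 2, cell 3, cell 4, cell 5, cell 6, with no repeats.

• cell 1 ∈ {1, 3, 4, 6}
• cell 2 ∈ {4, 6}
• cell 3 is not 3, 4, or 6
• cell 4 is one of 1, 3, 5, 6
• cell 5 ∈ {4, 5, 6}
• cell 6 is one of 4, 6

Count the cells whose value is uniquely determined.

Among the 6 variables, 2 fits only cell 3 (and all 6 values in {1, 2, 3, 4, 5, 6} must be used), so cell 3 = 2.
cell 2 and cell 6 share exactly the 2 values {4, 6}; by pigeonhole those values go to them, so strike 4, 6 from cell 1, cell 4, cell 5.
cell 5 has just one choice, so cell 5 = 5. Eliminate 5 elsewhere: cell 4.
Determined: cell 3=2, cell 5=5. The other cells each still have more than one consistent value. That makes 2.

2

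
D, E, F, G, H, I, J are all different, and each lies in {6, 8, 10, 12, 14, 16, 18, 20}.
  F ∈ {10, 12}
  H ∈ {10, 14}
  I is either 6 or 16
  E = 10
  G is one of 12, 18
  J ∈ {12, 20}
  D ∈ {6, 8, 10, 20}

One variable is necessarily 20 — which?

E's domain is down to {10}, so E = 10. Eliminate 10 elsewhere: D, F, H.
That leaves F = 12. Strike 12 from G, J.
So 20 goes to J.

J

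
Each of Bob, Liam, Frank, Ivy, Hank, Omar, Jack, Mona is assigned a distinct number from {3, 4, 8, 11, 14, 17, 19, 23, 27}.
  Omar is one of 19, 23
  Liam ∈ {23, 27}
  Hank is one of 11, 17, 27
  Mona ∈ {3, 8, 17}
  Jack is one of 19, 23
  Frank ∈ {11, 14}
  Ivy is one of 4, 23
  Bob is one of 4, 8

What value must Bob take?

8

Omar and Jack share exactly the 2 values {19, 23}; by pigeonhole those values go to them, so strike 19, 23 from Liam, Ivy.
That leaves Liam = 27. Remove 27 from Hank.
Ivy has just one choice, so Ivy = 4. Strike 4 from Bob.
So Bob = 8.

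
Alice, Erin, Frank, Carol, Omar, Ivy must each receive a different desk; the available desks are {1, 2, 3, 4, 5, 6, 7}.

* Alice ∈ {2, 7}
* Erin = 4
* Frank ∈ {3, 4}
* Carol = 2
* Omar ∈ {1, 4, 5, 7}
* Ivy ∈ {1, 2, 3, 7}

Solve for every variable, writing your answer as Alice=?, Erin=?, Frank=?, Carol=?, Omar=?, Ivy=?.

Alice=7, Erin=4, Frank=3, Carol=2, Omar=5, Ivy=1

Erin's domain is down to {4}, so Erin = 4. Strike 4 from Frank, Omar.
Frank must be 3 (only option left). Remove 3 from Ivy.
Carol has just one choice, so Carol = 2. Eliminate 2 elsewhere: Alice, Ivy.
That leaves Alice = 7. So Omar, Ivy can't be 7.
Ivy has just one choice, so Ivy = 1. Strike 1 from Omar.
Omar has just one choice, so Omar = 5.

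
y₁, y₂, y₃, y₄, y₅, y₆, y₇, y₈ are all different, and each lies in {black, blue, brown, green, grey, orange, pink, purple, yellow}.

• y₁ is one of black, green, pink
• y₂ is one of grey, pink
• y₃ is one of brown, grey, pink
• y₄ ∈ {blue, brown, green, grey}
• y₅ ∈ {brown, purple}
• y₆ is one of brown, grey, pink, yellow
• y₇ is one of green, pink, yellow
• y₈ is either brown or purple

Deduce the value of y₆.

yellow

The 8 variables draw from only 8 values {black, blue, brown, green, grey, pink, purple, yellow}, so each is used; only y₁ can be black, hence y₁ = black.
The 7 still-open variables together cover exactly {blue, brown, green, grey, pink, purple, yellow} — 7 values for 7 variables — and blue appears only in y₄'s list, so y₄ = blue.
The 6 still-open variables draw from only 6 values {brown, green, grey, pink, purple, yellow}, so each is used; only y₇ can be green, hence y₇ = green.
Among the 5 still-open variables, yellow fits only y₆ (and all 5 values in {brown, grey, pink, purple, yellow} must be used), so y₆ = yellow.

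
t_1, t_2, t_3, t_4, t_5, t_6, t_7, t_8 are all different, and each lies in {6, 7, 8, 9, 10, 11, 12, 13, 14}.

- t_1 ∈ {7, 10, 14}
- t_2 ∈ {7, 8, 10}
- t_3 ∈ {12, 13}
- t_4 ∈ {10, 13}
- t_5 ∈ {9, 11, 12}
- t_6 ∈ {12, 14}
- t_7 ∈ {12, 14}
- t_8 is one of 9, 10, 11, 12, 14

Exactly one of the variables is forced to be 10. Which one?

t_4

Among the 8 variables, 8 fits only t_2 (and all 8 values in {7, 8, 9, 10, 11, 12, 13, 14} must be used), so t_2 = 8.
The 7 still-open variables together cover exactly {7, 9, 10, 11, 12, 13, 14} — 7 values for 7 variables — and 7 appears only in t_1's list, so t_1 = 7.
t_6 and t_7 between them cover only {12, 14} — a naked pair. Remove those values from t_3, t_5, t_8.
t_3 has just one choice, so t_3 = 13. Remove 13 from t_4.
So 10 goes to t_4.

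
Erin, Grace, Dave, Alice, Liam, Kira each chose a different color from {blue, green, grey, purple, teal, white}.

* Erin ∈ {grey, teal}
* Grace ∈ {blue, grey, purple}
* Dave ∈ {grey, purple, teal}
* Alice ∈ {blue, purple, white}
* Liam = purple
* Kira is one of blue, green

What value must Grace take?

blue

Liam must be purple (only option left). Remove purple from Grace, Dave, Alice.
Among the 5 still-open variables, green fits only Kira (and all 5 values in {blue, green, grey, teal, white} must be used), so Kira = green.
The 4 still-open variables together cover exactly {blue, grey, teal, white} — 4 values for 4 variables — and white appears only in Alice's list, so Alice = white.
The 3 still-open variables together cover exactly {blue, grey, teal} — 3 values for 3 variables — and blue appears only in Grace's list, so Grace = blue.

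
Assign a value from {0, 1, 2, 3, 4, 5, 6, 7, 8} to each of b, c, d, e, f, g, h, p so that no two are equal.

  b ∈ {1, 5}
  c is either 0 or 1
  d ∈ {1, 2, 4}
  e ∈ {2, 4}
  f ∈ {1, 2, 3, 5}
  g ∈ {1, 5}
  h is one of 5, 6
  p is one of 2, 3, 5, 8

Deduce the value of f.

3

The 8 variables together cover exactly {0, 1, 2, 3, 4, 5, 6, 8} — 8 values for 8 variables — and 0 appears only in c's list, so c = 0.
Among the 7 still-open variables, 6 fits only h (and all 7 values in {1, 2, 3, 4, 5, 6, 8} must be used), so h = 6.
Among the 6 still-open variables, 8 fits only p (and all 6 values in {1, 2, 3, 4, 5, 8} must be used), so p = 8.
The 5 still-open variables draw from only 5 values {1, 2, 3, 4, 5}, so each is used; only f can be 3, hence f = 3.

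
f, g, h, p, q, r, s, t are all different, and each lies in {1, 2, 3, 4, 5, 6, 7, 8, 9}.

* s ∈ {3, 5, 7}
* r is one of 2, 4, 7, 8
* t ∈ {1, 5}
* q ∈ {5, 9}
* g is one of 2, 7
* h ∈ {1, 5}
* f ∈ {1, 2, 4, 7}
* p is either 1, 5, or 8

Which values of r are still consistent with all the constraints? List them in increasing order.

The 8 variables draw from only 8 values {1, 2, 3, 4, 5, 7, 8, 9}, so each is used; only s can be 3, hence s = 3.
The 7 still-open variables together cover exactly {1, 2, 4, 5, 7, 8, 9} — 7 values for 7 variables — and 9 appears only in q's list, so q = 9.
The 2 variables h and t are confined to {1, 5}, which locks those values in; drop them from f, p.
p has just one choice, so p = 8. Remove 8 from r.
No further eliminations apply; r can still be any of 2, 4, 7.

2, 4, 7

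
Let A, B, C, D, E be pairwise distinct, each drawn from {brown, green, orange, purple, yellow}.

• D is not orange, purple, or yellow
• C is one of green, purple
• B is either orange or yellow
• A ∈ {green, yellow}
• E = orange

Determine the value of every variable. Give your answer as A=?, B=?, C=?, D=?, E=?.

A=green, B=yellow, C=purple, D=brown, E=orange

E must be orange (only option left). Remove orange from B.
That leaves B = yellow. Eliminate yellow elsewhere: A.
A has just one choice, so A = green. Eliminate green elsewhere: C, D.
C must be purple (only option left).
D's domain is down to {brown}, so D = brown.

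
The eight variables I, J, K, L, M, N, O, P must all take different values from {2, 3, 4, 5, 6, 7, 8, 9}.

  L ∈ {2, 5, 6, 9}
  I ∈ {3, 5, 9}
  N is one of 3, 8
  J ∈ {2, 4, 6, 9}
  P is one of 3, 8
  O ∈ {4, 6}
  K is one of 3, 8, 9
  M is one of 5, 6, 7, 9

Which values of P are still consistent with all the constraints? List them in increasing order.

3, 8

The 8 variables draw from only 8 values {2, 3, 4, 5, 6, 7, 8, 9}, so each is used; only M can be 7, hence M = 7.
N and P between them cover only {3, 8} — a naked pair. Remove those values from I, K.
K's domain is down to {9}, so K = 9. Eliminate 9 elsewhere: I, J, L.
I's domain is down to {5}, so I = 5. Strike 5 from L.
No further eliminations apply; P can still be any of 3, 8.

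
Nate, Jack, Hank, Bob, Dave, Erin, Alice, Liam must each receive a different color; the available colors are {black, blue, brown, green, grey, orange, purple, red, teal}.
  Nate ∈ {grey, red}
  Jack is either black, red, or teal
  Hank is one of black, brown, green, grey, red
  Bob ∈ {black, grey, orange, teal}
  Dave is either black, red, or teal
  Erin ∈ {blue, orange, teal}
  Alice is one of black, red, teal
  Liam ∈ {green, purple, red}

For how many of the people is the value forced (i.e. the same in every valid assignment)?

Jack, Dave, Alice between them cover only {black, red, teal} — a naked triple. Remove those values from Nate, Hank, Bob, Erin, Liam.
Nate has just one choice, so Nate = grey. Strike grey from Hank, Bob.
Bob has just one choice, so Bob = orange. So Erin can't be orange.
Erin's domain is down to {blue}, so Erin = blue.
Determined: Nate=grey, Bob=orange, Erin=blue. The other people each still have more than one consistent value. That makes 3.

3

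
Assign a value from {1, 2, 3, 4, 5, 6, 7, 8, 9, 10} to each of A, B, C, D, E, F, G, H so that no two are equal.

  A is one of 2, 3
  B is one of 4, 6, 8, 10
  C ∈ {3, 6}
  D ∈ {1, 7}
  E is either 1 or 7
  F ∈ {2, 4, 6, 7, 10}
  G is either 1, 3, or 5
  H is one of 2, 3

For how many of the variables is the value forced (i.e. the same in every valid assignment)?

A and H between them cover only {2, 3} — a naked pair. Remove those values from C, F, G.
That leaves C = 6. So B, F can't be 6.
D and E share exactly the 2 values {1, 7}; by pigeonhole those values go to them, so strike 1, 7 from F, G.
G must be 5 (only option left).
Determined: C=6, G=5. The other variables each still have more than one consistent value. That makes 2.

2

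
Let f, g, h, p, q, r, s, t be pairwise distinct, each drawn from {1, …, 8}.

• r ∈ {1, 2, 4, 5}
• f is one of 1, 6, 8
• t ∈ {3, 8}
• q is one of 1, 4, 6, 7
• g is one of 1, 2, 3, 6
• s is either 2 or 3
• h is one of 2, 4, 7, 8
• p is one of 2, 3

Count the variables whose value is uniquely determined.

Among the 8 variables, 5 fits only r (and all 8 values in {1, 2, 3, 4, 5, 6, 7, 8} must be used), so r = 5.
The 2 variables p and s are confined to {2, 3}, which locks those values in; drop them from g, h, t.
That leaves t = 8. Remove 8 from f, h.
f and g share exactly the 2 values {1, 6}; by pigeonhole those values go to them, so strike 1, 6 from q.
Determined: r=5, t=8. The other variables each still have more than one consistent value. That makes 2.

2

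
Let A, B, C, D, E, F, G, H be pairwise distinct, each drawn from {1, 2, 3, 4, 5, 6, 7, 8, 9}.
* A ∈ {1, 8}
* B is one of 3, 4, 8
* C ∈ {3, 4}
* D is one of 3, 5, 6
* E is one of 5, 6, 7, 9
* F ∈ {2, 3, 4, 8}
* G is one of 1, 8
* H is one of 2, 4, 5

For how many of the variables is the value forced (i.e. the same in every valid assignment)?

3

A and G between them cover only {1, 8} — a naked pair. Remove those values from B, F.
B and C between them cover only {3, 4} — a naked pair. Remove those values from D, F, H.
F has just one choice, so F = 2. Strike 2 from H.
H must be 5 (only option left). So D, E can't be 5.
D must be 6 (only option left). So E can't be 6.
Determined: D=6, F=2, H=5. The other variables each still have more than one consistent value. That makes 3.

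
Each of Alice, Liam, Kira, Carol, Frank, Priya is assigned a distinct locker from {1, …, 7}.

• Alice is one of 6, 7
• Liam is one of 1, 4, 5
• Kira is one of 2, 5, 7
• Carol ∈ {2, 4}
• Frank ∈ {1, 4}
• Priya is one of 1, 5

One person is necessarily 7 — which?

Among the 6 variables, 6 fits only Alice (and all 6 values in {1, 2, 4, 5, 6, 7} must be used), so Alice = 6.
The 5 still-open variables together cover exactly {1, 2, 4, 5, 7} — 5 values for 5 variables — and 7 appears only in Kira's list, so Kira = 7.

Kira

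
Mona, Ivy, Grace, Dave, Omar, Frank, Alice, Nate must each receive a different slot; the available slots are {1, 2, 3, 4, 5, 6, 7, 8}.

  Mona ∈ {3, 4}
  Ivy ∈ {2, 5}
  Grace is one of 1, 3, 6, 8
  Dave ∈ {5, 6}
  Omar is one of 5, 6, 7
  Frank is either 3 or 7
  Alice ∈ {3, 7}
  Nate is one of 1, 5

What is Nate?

1

Among the 8 variables, 2 fits only Ivy (and all 8 values in {1, 2, 3, 4, 5, 6, 7, 8} must be used), so Ivy = 2.
The 7 still-open variables draw from only 7 values {1, 3, 4, 5, 6, 7, 8}, so each is used; only Mona can be 4, hence Mona = 4.
The 6 still-open variables together cover exactly {1, 3, 5, 6, 7, 8} — 6 values for 6 variables — and 8 appears only in Grace's list, so Grace = 8.
Among the 5 still-open variables, 1 fits only Nate (and all 5 values in {1, 3, 5, 6, 7} must be used), so Nate = 1.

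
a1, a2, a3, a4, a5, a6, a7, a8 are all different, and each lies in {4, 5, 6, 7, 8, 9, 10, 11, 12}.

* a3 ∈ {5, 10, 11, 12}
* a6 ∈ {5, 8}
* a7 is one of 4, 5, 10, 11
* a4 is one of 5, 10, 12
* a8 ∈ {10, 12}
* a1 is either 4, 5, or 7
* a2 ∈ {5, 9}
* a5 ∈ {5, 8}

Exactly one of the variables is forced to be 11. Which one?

a3

Among the 8 variables, 7 fits only a1 (and all 8 values in {4, 5, 7, 8, 9, 10, 11, 12} must be used), so a1 = 7.
The 7 still-open variables draw from only 7 values {4, 5, 8, 9, 10, 11, 12}, so each is used; only a7 can be 4, hence a7 = 4.
The 6 still-open variables draw from only 6 values {5, 8, 9, 10, 11, 12}, so each is used; only a2 can be 9, hence a2 = 9.
The 5 still-open variables together cover exactly {5, 8, 10, 11, 12} — 5 values for 5 variables — and 11 appears only in a3's list, so a3 = 11.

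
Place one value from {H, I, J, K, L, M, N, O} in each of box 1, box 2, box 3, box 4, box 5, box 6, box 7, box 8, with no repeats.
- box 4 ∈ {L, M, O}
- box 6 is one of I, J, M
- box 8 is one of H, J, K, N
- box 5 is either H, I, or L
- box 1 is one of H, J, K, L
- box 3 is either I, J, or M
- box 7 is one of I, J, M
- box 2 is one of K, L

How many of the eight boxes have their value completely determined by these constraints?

The 8 variables together cover exactly {H, I, J, K, L, M, N, O} — 8 values for 8 variables — and N appears only in box 8's list, so box 8 = N.
The 7 still-open variables draw from only 7 values {H, I, J, K, L, M, O}, so each is used; only box 4 can be O, hence box 4 = O.
box 3, box 6, box 7 share exactly the 3 values {I, J, M}; by pigeonhole those values go to them, so strike I, J, M from box 1, box 5.
Determined: box 4=O, box 8=N. The other boxes each still have more than one consistent value. That makes 2.

2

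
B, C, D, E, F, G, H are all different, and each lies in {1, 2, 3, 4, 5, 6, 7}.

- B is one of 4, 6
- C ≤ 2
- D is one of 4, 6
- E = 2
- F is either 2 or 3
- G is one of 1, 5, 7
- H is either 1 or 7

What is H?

7

E's domain is down to {2}, so E = 2. Remove 2 from C, F.
F's domain is down to {3}, so F = 3.
C must be 1 (only option left). So G, H can't be 1.
So H = 7.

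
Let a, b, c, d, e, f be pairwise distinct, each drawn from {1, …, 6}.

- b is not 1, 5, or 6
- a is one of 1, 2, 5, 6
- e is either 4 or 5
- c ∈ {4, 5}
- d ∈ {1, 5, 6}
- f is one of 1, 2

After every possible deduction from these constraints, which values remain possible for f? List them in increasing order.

1, 2

Among the 6 variables, 3 fits only b (and all 6 values in {1, 2, 3, 4, 5, 6} must be used), so b = 3.
c and e share exactly the 2 values {4, 5}; by pigeonhole those values go to them, so strike 4, 5 from a, d.
No further eliminations apply; f can still be any of 1, 2.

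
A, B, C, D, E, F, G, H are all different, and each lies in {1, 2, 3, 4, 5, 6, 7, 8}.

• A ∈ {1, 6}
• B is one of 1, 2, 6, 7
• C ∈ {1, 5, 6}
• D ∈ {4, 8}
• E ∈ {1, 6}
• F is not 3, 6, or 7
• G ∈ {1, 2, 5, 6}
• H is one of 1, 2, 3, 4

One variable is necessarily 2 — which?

The 8 variables together cover exactly {1, 2, 3, 4, 5, 6, 7, 8} — 8 values for 8 variables — and 3 appears only in H's list, so H = 3.
The 7 still-open variables together cover exactly {1, 2, 4, 5, 6, 7, 8} — 7 values for 7 variables — and 7 appears only in B's list, so B = 7.
A and E between them cover only {1, 6} — a naked pair. Remove those values from C, F, G.
C's domain is down to {5}, so C = 5. Strike 5 from F, G.
So 2 goes to G.

G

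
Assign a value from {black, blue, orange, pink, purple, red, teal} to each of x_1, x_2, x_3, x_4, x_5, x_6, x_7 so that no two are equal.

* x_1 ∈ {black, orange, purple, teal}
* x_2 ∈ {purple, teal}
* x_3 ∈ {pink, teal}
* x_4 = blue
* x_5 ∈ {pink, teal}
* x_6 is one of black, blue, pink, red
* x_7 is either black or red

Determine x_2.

x_4 has just one choice, so x_4 = blue. Eliminate blue elsewhere: x_6.
The 6 still-open variables together cover exactly {black, orange, pink, purple, red, teal} — 6 values for 6 variables — and orange appears only in x_1's list, so x_1 = orange.
The 5 still-open variables together cover exactly {black, pink, purple, red, teal} — 5 values for 5 variables — and purple appears only in x_2's list, so x_2 = purple.

purple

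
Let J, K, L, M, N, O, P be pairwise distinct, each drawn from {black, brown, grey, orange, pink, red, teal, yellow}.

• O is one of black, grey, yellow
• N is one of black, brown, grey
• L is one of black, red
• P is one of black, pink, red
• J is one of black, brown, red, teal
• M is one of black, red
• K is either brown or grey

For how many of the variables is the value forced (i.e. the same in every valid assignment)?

3

Among the 7 variables, pink fits only P (and all 7 values in {black, brown, grey, pink, red, teal, yellow} must be used), so P = pink.
The 6 still-open variables together cover exactly {black, brown, grey, red, teal, yellow} — 6 values for 6 variables — and teal appears only in J's list, so J = teal.
The 5 still-open variables together cover exactly {black, brown, grey, red, yellow} — 5 values for 5 variables — and yellow appears only in O's list, so O = yellow.
The 2 variables L and M are confined to {black, red}, which locks those values in; drop them from N.
Determined: J=teal, O=yellow, P=pink. The other variables each still have more than one consistent value. That makes 3.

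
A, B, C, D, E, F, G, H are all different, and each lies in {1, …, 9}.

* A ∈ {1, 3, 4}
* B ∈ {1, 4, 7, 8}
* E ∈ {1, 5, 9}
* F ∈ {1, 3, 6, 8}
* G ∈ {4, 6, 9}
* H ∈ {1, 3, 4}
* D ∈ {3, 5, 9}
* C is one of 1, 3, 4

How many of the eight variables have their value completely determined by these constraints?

3

The 8 variables together cover exactly {1, 3, 4, 5, 6, 7, 8, 9} — 8 values for 8 variables — and 7 appears only in B's list, so B = 7.
The 7 still-open variables together cover exactly {1, 3, 4, 5, 6, 8, 9} — 7 values for 7 variables — and 8 appears only in F's list, so F = 8.
Among the 6 still-open variables, 6 fits only G (and all 6 values in {1, 3, 4, 5, 6, 9} must be used), so G = 6.
A, C, H between them cover only {1, 3, 4} — a naked triple. Remove those values from D, E.
Determined: B=7, F=8, G=6. The other variables each still have more than one consistent value. That makes 3.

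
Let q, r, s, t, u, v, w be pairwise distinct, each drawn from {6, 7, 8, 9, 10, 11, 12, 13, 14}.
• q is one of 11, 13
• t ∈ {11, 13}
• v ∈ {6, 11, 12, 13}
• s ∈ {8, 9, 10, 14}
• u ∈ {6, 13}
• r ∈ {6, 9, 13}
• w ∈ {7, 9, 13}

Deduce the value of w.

7

The 2 variables q and t are confined to {11, 13}, which locks those values in; drop them from r, u, v, w.
u has just one choice, so u = 6. Remove 6 from r, v.
v must be 12 (only option left).
That leaves r = 9. Eliminate 9 elsewhere: s, w.
So w = 7.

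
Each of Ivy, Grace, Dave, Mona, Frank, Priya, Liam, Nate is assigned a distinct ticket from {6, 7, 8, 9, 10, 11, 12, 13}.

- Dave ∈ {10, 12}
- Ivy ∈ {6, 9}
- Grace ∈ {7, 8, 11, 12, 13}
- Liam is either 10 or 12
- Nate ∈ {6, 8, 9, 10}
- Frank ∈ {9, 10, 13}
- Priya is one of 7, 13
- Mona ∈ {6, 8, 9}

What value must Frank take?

Among the 8 variables, 11 fits only Grace (and all 8 values in {6, 7, 8, 9, 10, 11, 12, 13} must be used), so Grace = 11.
The 7 still-open variables together cover exactly {6, 7, 8, 9, 10, 12, 13} — 7 values for 7 variables — and 7 appears only in Priya's list, so Priya = 7.
Among the 6 still-open variables, 13 fits only Frank (and all 6 values in {6, 8, 9, 10, 12, 13} must be used), so Frank = 13.

13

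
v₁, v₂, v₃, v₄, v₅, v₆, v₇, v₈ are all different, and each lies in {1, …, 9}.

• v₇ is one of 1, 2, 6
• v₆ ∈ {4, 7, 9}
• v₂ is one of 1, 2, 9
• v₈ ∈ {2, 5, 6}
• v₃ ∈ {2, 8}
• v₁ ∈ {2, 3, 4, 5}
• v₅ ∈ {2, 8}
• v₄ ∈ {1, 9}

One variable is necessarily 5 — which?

v₈

The 2 variables v₃ and v₅ are confined to {2, 8}, which locks those values in; drop them from v₁, v₂, v₇, v₈.
v₂ and v₄ share exactly the 2 values {1, 9}; by pigeonhole those values go to them, so strike 1, 9 from v₆, v₇.
v₇ must be 6 (only option left). So v₈ can't be 6.
So 5 goes to v₈.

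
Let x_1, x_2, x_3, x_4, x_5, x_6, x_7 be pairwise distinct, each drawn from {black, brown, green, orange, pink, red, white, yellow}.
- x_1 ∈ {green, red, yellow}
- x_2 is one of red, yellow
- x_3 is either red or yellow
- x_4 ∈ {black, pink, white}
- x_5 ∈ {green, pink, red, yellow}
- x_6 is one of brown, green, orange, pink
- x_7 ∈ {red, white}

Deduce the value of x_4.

x_2 and x_3 share exactly the 2 values {red, yellow}; by pigeonhole those values go to them, so strike red, yellow from x_1, x_5, x_7.
x_1 must be green (only option left). So x_5, x_6 can't be green.
That leaves x_5 = pink. Eliminate pink elsewhere: x_4, x_6.
That leaves x_7 = white. Eliminate white elsewhere: x_4.
So x_4 = black.

black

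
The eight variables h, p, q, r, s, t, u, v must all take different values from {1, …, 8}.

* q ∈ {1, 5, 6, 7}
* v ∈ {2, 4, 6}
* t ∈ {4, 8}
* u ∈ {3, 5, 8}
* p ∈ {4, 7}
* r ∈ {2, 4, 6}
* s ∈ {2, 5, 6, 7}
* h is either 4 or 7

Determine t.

8

The 8 variables together cover exactly {1, 2, 3, 4, 5, 6, 7, 8} — 8 values for 8 variables — and 1 appears only in q's list, so q = 1.
The 7 still-open variables together cover exactly {2, 3, 4, 5, 6, 7, 8} — 7 values for 7 variables — and 3 appears only in u's list, so u = 3.
The 6 still-open variables draw from only 6 values {2, 4, 5, 6, 7, 8}, so each is used; only s can be 5, hence s = 5.
The 5 still-open variables draw from only 5 values {2, 4, 6, 7, 8}, so each is used; only t can be 8, hence t = 8.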